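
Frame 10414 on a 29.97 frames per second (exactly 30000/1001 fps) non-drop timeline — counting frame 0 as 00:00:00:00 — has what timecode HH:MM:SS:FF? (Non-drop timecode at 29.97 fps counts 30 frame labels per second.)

00:05:47:04

10414 ÷ 30 = 347 full seconds, remainder 4 frames.
347 s = 0 h 5 min 47 s.
Timecode: 00:05:47:04.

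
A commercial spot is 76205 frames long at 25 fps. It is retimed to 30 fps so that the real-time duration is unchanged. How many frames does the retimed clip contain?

Target frames = source frames × (target rate / source rate) = 76205 × (30)/(25) = 76205 × 6/5 = 91446.

91446 frames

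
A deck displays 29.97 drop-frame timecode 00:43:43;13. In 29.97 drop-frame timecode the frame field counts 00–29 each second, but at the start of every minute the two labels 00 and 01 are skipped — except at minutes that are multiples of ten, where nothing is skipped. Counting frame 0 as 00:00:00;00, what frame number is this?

78625

Complete 10-minute blocks: 4, each 17982 frames → 71928.
Remaining 3 whole minutes in the current block: 1800 + 2 × 1798 = 5396 frames.
Within the current minute: 43 × 30 + 13 − 2 = 1301 (labels ;00/;01 skipped at this minute). Total = 71928 + 5396 + 1301 = 78625.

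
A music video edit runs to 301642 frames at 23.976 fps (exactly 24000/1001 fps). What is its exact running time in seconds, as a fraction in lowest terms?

Running time = 301642 ÷ (24000/1001) = 301642 × 1001/24000 = 150971821/12000 s.

150971821/12000 seconds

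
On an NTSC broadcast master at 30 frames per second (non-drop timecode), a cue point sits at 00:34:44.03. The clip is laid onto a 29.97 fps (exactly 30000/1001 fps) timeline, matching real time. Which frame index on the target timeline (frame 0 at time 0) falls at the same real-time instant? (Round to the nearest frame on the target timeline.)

Source frame index: (0×3600 + 34×60 + 44) × 30 + 3 = 62523.
Real time: 62523 / (30) = 20841/10 s.
Target frame: (20841/10) × (30000/1001) = 62523000/1001 ≈ 62460.539 → 62461.

frame 62461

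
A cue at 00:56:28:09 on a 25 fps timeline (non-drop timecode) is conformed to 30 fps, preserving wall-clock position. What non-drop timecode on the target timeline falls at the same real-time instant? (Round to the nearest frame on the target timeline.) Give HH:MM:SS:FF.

00:56:28:11

Source frame index: (0×3600 + 56×60 + 28) × 25 + 9 = 84709.
Real time: 84709 / (25) = 84709/25 s.
Target frame: (84709/25) × (30) = 508254/5 ≈ 101650.800 → 101651.
At 30 labels/s: frame 101651 → 00:56:28:11.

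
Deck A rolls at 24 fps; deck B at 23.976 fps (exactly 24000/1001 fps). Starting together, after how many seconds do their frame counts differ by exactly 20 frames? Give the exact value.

The gap grows by |24000/1001 − 24| = 24/1001 frames per second.
Time for a 20-frame gap: 20 ÷ (24/1001) = 5005/6 s.

5005/6 seconds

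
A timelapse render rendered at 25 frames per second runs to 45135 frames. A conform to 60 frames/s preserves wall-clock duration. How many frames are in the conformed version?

Frames at target rate = 45135 × (60) / (25) = 108324.

108324 frames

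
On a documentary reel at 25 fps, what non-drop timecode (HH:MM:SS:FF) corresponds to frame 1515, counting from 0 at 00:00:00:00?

1515 ÷ 25 = 60 full seconds, remainder 15 frames.
60 s = 0 h 1 min 0 s.
Timecode: 00:01:00:15.

00:01:00:15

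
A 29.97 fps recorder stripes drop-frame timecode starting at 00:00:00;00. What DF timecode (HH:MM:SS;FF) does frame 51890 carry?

00:28:51;12

Ten DF minutes hold 17982 frames, so frame 51890 lies in block 2 (frames 35964–53945) with 15926 frames into that block.
The block's first minute is 1800 frames and the rest 1798 each; 15926 frames reaches minute 8, so 2 × 18 + 8 × 2 = 52 labels have been skipped so far.
Adding those back, label number 51890 + 52 = 51942 at 30 labels/s is 1731 s + 12 f = 0 h 28 min 51 s frame 12, i.e. 00:28:51;12.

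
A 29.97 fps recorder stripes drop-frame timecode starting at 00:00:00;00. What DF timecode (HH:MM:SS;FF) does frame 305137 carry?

Each 10-minute DF block holds 10 × 60 × 30 − 9 × 2 = 17982 frames. 305137 ÷ 17982 → 16 full blocks, remainder 17425.
Within the partial block the first minute is 1800 frames and each further minute 1798, so 9 further minute boundaries passed. Total skipped labels = 18 × 16 + 2 × 9 = 306.
Non-drop label index = 305137 + 306 = 305443; at 30 labels/s that is 02:49:41:13, i.e. DF 02:49:41;13.

02:49:41;13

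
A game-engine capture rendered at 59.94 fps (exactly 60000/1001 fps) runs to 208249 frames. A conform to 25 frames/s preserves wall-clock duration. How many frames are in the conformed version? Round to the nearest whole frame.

86857 frames

Frames at target rate = 208249 × (25) / (60000/1001) = 208457249/2400 ≈ 86857.187.
Nearest whole frame: 86857.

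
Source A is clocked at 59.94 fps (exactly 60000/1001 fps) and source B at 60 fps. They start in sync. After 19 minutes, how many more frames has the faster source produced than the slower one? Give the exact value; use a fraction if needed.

68400/1001 frames

19 min = 1140 s.
A emits 60000/1001 × 1140 = 68400000/1001 frames; B emits 60 × 1140 = 68400.
Difference = 68400/1001 frames (≈ 68.3317); B is ahead of A.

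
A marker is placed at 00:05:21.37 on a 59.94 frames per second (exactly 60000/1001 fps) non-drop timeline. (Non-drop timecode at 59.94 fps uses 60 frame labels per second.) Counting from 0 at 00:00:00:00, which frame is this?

Total seconds to the label: (0 × 3600 + 5 × 60 + 21) = 321.
Frame index = 321 × 60 + 37 = 19297.

19297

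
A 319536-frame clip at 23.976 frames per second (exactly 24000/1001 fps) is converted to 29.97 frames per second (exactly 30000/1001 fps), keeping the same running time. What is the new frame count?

399420 frames

Target frames = source frames × (target rate / source rate) = 319536 × (30000/1001)/(24000/1001) = 319536 × 5/4 = 399420.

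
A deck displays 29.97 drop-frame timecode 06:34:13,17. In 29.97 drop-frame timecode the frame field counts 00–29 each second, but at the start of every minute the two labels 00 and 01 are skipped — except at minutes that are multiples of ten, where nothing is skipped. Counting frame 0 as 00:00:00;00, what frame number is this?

Complete 10-minute blocks: 39, each 17982 frames → 701298.
Remaining 4 whole minutes in the current block: 1800 + 3 × 1798 = 7194 frames.
Within the current minute: 13 × 30 + 17 − 2 = 405 (labels ;00/;01 skipped at this minute). Total = 701298 + 7194 + 405 = 708897.

708897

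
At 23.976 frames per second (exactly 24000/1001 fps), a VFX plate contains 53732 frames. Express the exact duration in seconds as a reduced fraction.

13446433/6000 seconds

Running time = 53732 ÷ (24000/1001) = 53732 × 1001/24000 = 13446433/6000 s.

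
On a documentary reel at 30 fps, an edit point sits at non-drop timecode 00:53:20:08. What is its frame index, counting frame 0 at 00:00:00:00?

96008

Total seconds to the label: (0 × 3600 + 53 × 60 + 20) = 3200.
Frame index = 3200 × 30 + 8 = 96008.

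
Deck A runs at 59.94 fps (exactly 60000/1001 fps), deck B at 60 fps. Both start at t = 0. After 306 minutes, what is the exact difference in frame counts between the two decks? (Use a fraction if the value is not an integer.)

1101600/1001 frames

306 min = 18360 s.
A emits 60000/1001 × 18360 = 1101600000/1001 frames; B emits 60 × 18360 = 1101600.
Difference = 1101600/1001 frames (≈ 1100.4995); B is ahead of A.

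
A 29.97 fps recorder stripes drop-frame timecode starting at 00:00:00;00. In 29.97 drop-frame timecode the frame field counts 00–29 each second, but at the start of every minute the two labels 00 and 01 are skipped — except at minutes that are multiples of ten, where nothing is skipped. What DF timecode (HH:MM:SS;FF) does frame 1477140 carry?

Ten DF minutes hold 17982 frames, so frame 1477140 lies in block 82 (frames 1474524–1492505) with 2616 frames into that block.
The block's first minute is 1800 frames and the rest 1798 each; 2616 frames reaches minute 1, so 82 × 18 + 1 × 2 = 1478 labels have been skipped so far.
Adding those back, label number 1477140 + 1478 = 1478618 at 30 labels/s is 49287 s + 8 f = 13 h 41 min 27 s frame 8, i.e. 13:41:27;08.

13:41:27;08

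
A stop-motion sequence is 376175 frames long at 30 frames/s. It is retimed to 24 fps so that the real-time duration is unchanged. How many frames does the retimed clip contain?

300940 frames

Target frames = source frames × (target rate / source rate) = 376175 × (24)/(30) = 376175 × 4/5 = 300940.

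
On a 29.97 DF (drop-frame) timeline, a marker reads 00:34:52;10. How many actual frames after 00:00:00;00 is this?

62708

Complete 10-minute blocks: 3, each 17982 frames → 53946.
Remaining 4 whole minutes in the current block: 1800 + 3 × 1798 = 7194 frames.
Within the current minute: 52 × 30 + 10 − 2 = 1568 (labels ;00/;01 skipped at this minute). Total = 53946 + 7194 + 1568 = 62708.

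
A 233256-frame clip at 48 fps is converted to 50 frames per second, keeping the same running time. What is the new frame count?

Target frames = source frames × (target rate / source rate) = 233256 × (50)/(48) = 233256 × 25/24 = 242975.

242975 frames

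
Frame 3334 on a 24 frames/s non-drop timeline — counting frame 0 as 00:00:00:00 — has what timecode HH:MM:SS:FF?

3334 ÷ 24 = 138 full seconds, remainder 22 frames.
138 s = 0 h 2 min 18 s.
Timecode: 00:02:18:22.

00:02:18:22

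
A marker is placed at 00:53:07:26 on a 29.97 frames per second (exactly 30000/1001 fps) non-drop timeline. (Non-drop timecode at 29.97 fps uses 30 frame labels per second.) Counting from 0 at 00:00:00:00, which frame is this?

Total seconds to the label: (0 × 3600 + 53 × 60 + 7) = 3187.
Frame index = 3187 × 30 + 26 = 95636.

frame 95636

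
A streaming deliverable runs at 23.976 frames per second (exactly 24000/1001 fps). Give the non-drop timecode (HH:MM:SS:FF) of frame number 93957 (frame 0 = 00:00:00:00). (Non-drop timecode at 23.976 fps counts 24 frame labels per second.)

01:05:14:21

93957 ÷ 24 = 3914 full seconds, remainder 21 frames.
3914 s = 1 h 5 min 14 s.
Timecode: 01:05:14:21.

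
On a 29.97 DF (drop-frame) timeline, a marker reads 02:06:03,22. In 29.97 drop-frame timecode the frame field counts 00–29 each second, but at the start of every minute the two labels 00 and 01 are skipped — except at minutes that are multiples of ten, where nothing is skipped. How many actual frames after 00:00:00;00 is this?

As if non-drop at 30 labels/s: (2 × 3600 + 6 × 60 + 3) × 30 + 22 = 226912.
Minute boundaries passed: 126; those not divisible by 10: 126 − 12 = 114; dropped labels = 2 × 114 = 228.
Actual frame index = 226912 − 228 = 226684.

226684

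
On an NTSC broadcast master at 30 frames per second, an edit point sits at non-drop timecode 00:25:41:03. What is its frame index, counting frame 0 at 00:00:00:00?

Total seconds to the label: (0 × 3600 + 25 × 60 + 41) = 1541.
Frame index = 1541 × 30 + 3 = 46233.

frame 46233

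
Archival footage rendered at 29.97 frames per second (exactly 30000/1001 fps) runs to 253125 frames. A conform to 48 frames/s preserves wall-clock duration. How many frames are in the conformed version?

Target frames = source frames × (target rate / source rate) = 253125 × (48)/(30000/1001) = 253125 × 1001/625 = 405405.

405405 frames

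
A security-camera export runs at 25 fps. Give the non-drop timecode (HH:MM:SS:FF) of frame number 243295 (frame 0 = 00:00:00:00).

02:42:11:20

243295 ÷ 25 = 9731 full seconds, remainder 20 frames.
9731 s = 2 h 42 min 11 s.
Timecode: 02:42:11:20.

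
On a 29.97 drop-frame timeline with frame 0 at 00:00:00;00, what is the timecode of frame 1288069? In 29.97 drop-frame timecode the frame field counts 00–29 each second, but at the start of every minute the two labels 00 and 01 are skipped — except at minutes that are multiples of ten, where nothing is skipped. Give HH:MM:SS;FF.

11:56:18;19

Ten DF minutes hold 17982 frames, so frame 1288069 lies in block 71 (frames 1276722–1294703) with 11347 frames into that block.
The block's first minute is 1800 frames and the rest 1798 each; 11347 frames reaches minute 6, so 71 × 18 + 6 × 2 = 1290 labels have been skipped so far.
Adding those back, label number 1288069 + 1290 = 1289359 at 30 labels/s is 42978 s + 19 f = 11 h 56 min 18 s frame 19, i.e. 11:56:18;19.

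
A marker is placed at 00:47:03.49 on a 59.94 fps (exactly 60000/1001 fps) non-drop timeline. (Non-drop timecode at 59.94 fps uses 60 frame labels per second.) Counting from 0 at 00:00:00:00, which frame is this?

Total seconds to the label: (0 × 3600 + 47 × 60 + 3) = 2823.
Frame index = 2823 × 60 + 49 = 169429.

169429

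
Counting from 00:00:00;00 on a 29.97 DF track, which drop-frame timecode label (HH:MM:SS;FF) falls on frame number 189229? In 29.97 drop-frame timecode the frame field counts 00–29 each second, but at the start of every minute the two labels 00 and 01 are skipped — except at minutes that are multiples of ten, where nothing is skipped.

Each 10-minute DF block holds 10 × 60 × 30 − 9 × 2 = 17982 frames. 189229 ÷ 17982 → 10 full blocks, remainder 9409.
Within the partial block the first minute is 1800 frames and each further minute 1798, so 5 further minute boundaries passed. Total skipped labels = 18 × 10 + 2 × 5 = 190.
Non-drop label index = 189229 + 190 = 189419; at 30 labels/s that is 01:45:13:29, i.e. DF 01:45:13;29.

01:45:13;29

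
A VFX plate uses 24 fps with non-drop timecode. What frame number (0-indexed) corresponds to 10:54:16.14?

942158

Total seconds to the label: (10 × 3600 + 54 × 60 + 16) = 39256.
Frame index = 39256 × 24 + 14 = 942158.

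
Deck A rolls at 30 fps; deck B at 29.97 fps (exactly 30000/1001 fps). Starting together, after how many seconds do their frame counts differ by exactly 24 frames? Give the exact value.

The gap grows by |30000/1001 − 30| = 30/1001 frames per second.
Time for a 24-frame gap: 24 ÷ (30/1001) = 800.8 s.

800.8 seconds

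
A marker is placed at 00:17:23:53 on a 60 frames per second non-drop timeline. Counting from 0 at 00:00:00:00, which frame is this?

Total seconds to the label: (0 × 3600 + 17 × 60 + 23) = 1043.
Frame index = 1043 × 60 + 53 = 62633.

frame 62633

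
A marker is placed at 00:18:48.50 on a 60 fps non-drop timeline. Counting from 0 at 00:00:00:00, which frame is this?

Total seconds to the label: (0 × 3600 + 18 × 60 + 48) = 1128.
Frame index = 1128 × 60 + 50 = 67730.

67730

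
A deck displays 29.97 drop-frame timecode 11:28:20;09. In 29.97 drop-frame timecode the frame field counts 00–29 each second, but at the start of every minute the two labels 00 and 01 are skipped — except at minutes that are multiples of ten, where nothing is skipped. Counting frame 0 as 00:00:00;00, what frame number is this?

1237769

As if non-drop at 30 labels/s: (11 × 3600 + 28 × 60 + 20) × 30 + 9 = 1239009.
Minute boundaries passed: 688; those not divisible by 10: 688 − 68 = 620; dropped labels = 2 × 620 = 1240.
Actual frame index = 1239009 − 1240 = 1237769.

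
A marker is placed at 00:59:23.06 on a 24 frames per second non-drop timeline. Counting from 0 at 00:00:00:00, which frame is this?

frame 85518

Total seconds to the label: (0 × 3600 + 59 × 60 + 23) = 3563.
Frame index = 3563 × 24 + 6 = 85518.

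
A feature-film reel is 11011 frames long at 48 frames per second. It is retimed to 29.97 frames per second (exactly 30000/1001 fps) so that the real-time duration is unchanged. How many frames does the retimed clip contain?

Target frames = source frames × (target rate / source rate) = 11011 × (30000/1001)/(48) = 11011 × 625/1001 = 6875.

6875 frames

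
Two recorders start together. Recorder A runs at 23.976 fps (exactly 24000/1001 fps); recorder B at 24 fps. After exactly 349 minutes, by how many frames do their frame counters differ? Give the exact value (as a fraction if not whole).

349 min = 20940 s.
A emits 24000/1001 × 20940 = 502560000/1001 frames; B emits 24 × 20940 = 502560.
Difference = 502560/1001 frames (≈ 502.0579); B is ahead of A.

502560/1001 frames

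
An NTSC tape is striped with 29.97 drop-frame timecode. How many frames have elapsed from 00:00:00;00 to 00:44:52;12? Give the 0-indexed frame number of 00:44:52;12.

Complete 10-minute blocks: 4, each 17982 frames → 71928.
Remaining 4 whole minutes in the current block: 1800 + 3 × 1798 = 7194 frames.
Within the current minute: 52 × 30 + 12 − 2 = 1570 (labels ;00/;01 skipped at this minute). Total = 71928 + 7194 + 1570 = 80692.

80692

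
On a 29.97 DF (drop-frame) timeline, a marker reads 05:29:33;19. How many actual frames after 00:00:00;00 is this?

Complete 10-minute blocks: 32, each 17982 frames → 575424.
Remaining 9 whole minutes in the current block: 1800 + 8 × 1798 = 16184 frames.
Within the current minute: 33 × 30 + 19 − 2 = 1007 (labels ;00/;01 skipped at this minute). Total = 575424 + 16184 + 1007 = 592615.

592615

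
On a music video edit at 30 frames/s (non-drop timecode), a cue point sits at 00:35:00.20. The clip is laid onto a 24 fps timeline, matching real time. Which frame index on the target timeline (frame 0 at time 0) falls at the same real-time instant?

Source frame index: (0×3600 + 35×60 + 0) × 30 + 20 = 63020.
Real time: 63020 / (30) = 6302/3 s.
Target frame: (6302/3) × (24) = 50416.

frame 50416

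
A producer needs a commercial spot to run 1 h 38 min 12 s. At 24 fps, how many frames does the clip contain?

1 h 38 min 12 s = 5892 s.
Frames = 5892 × 24 = 141408.

141408 frames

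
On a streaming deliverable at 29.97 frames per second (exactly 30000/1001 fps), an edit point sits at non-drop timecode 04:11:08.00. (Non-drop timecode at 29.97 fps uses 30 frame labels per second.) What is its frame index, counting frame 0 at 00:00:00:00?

Total seconds to the label: (4 × 3600 + 11 × 60 + 8) = 15068.
Frame index = 15068 × 30 + 0 = 452040.

frame 452040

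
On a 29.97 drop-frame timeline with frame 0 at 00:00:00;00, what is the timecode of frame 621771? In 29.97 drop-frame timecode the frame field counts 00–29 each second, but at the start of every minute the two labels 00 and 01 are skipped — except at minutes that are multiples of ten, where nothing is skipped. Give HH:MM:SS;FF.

Each 10-minute DF block holds 10 × 60 × 30 − 9 × 2 = 17982 frames. 621771 ÷ 17982 → 34 full blocks, remainder 10383.
Within the partial block the first minute is 1800 frames and each further minute 1798, so 5 further minute boundaries passed. Total skipped labels = 18 × 34 + 2 × 5 = 622.
Non-drop label index = 621771 + 622 = 622393; at 30 labels/s that is 05:45:46:13, i.e. DF 05:45:46;13.

05:45:46;13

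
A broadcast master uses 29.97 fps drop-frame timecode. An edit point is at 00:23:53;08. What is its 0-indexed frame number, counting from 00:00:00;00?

42956

As if non-drop at 30 labels/s: (0 × 3600 + 23 × 60 + 53) × 30 + 8 = 42998.
Minute boundaries passed: 23; those not divisible by 10: 23 − 2 = 21; dropped labels = 2 × 21 = 42.
Actual frame index = 42998 − 42 = 42956.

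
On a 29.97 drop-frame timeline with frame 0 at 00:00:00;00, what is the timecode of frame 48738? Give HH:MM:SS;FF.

Each 10-minute DF block holds 10 × 60 × 30 − 9 × 2 = 17982 frames. 48738 ÷ 17982 → 2 full blocks, remainder 12774.
Within the partial block the first minute is 1800 frames and each further minute 1798, so 7 further minute boundaries passed. Total skipped labels = 18 × 2 + 2 × 7 = 50.
Non-drop label index = 48738 + 50 = 48788; at 30 labels/s that is 00:27:06:08, i.e. DF 00:27:06;08.

00:27:06;08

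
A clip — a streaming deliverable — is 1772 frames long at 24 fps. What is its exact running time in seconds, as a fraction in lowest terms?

443/6 seconds

Running time = 1772 ÷ (24) = 1772 × 1/24 = 443/6 s.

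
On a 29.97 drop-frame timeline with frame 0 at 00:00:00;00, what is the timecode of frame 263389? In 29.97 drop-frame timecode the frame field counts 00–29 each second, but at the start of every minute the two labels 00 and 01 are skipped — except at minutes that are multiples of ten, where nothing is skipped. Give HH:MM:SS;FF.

Ten DF minutes hold 17982 frames, so frame 263389 lies in block 14 (frames 251748–269729) with 11641 frames into that block.
The block's first minute is 1800 frames and the rest 1798 each; 11641 frames reaches minute 6, so 14 × 18 + 6 × 2 = 264 labels have been skipped so far.
Adding those back, label number 263389 + 264 = 263653 at 30 labels/s is 8788 s + 13 f = 2 h 26 min 28 s frame 13, i.e. 02:26:28;13.

02:26:28;13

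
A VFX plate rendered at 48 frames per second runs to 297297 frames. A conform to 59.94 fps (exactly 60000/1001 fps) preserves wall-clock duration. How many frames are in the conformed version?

Target frames = source frames × (target rate / source rate) = 297297 × (60000/1001)/(48) = 297297 × 1250/1001 = 371250.

371250 frames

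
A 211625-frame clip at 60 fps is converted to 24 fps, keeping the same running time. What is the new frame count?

Target frames = source frames × (target rate / source rate) = 211625 × (24)/(60) = 211625 × 2/5 = 84650.

84650 frames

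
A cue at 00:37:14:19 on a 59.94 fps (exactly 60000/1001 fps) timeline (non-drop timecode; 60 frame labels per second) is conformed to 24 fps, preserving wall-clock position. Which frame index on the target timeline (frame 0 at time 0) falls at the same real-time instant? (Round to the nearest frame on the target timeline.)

Source frame index: (0×3600 + 37×60 + 14) × 60 + 19 = 134059.
Real time: 134059 / (60000/1001) = 134193059/60000 s.
Target frame: (134193059/60000) × (24) = 134193059/2500 ≈ 53677.224 → 53677.

frame 53677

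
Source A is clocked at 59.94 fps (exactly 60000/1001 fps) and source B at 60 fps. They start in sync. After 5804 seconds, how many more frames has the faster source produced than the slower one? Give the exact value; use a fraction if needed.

A emits 60000/1001 × 5804 = 348240000/1001 frames; B emits 60 × 5804 = 348240.
Difference = 348240/1001 frames (≈ 347.8921); B is ahead of A.

348240/1001 frames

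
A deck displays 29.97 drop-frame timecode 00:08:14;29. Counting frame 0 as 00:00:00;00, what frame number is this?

As if non-drop at 30 labels/s: (0 × 3600 + 8 × 60 + 14) × 30 + 29 = 14849.
Minute boundaries passed: 8; those not divisible by 10: 8 − 0 = 8; dropped labels = 2 × 8 = 16.
Actual frame index = 14849 − 16 = 14833.

14833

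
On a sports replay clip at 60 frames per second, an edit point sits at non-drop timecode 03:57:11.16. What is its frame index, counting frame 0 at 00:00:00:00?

Total seconds to the label: (3 × 3600 + 57 × 60 + 11) = 14231.
Frame index = 14231 × 60 + 16 = 853876.

frame 853876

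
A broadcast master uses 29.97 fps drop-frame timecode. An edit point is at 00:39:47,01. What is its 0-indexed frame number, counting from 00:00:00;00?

71539

As if non-drop at 30 labels/s: (0 × 3600 + 39 × 60 + 47) × 30 + 1 = 71611.
Minute boundaries passed: 39; those not divisible by 10: 39 − 3 = 36; dropped labels = 2 × 36 = 72.
Actual frame index = 71611 − 72 = 71539.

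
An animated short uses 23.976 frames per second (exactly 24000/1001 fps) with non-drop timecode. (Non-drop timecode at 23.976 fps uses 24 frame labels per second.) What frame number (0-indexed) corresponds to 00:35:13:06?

Total seconds to the label: (0 × 3600 + 35 × 60 + 13) = 2113.
Frame index = 2113 × 24 + 6 = 50718.

frame 50718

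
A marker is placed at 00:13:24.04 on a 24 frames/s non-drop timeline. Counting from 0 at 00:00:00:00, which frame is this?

Total seconds to the label: (0 × 3600 + 13 × 60 + 24) = 804.
Frame index = 804 × 24 + 4 = 19300.

19300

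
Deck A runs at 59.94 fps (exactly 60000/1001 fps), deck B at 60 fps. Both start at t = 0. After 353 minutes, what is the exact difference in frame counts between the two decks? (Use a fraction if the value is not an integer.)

1270800/1001 frames

353 min = 21180 s.
A emits 60000/1001 × 21180 = 1270800000/1001 frames; B emits 60 × 21180 = 1270800.
Difference = 1270800/1001 frames (≈ 1269.5305); B is ahead of A.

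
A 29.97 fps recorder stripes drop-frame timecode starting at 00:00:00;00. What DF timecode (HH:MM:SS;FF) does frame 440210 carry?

04:04:48;10

Each 10-minute DF block holds 10 × 60 × 30 − 9 × 2 = 17982 frames. 440210 ÷ 17982 → 24 full blocks, remainder 8642.
Within the partial block the first minute is 1800 frames and each further minute 1798, so 4 further minute boundaries passed. Total skipped labels = 18 × 24 + 2 × 4 = 440.
Non-drop label index = 440210 + 440 = 440650; at 30 labels/s that is 04:04:48:10, i.e. DF 04:04:48;10.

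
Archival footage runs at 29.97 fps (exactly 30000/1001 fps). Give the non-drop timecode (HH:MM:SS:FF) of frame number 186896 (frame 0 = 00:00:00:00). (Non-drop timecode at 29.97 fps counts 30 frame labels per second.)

186896 ÷ 30 = 6229 full seconds, remainder 26 frames.
6229 s = 1 h 43 min 49 s.
Timecode: 01:43:49:26.

01:43:49:26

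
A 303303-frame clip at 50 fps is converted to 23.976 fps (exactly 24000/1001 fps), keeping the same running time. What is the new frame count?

Target frames = source frames × (target rate / source rate) = 303303 × (24000/1001)/(50) = 303303 × 480/1001 = 145440.

145440 frames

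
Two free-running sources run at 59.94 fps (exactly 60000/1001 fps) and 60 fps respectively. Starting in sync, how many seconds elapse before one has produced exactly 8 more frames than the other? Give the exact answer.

2002/15 seconds

The gap grows by |60 − 60000/1001| = 60/1001 frames per second.
Time for a 8-frame gap: 8 ÷ (60/1001) = 2002/15 s.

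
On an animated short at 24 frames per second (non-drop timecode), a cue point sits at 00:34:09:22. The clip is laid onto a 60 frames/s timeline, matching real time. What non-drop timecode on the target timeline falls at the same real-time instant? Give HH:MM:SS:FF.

00:34:09:55

Source frame index: (0×3600 + 34×60 + 9) × 24 + 22 = 49198.
Real time: 49198 / (24) = 24599/12 s.
Target frame: (24599/12) × (60) = 122995.
At 60 labels/s: frame 122995 → 00:34:09:55.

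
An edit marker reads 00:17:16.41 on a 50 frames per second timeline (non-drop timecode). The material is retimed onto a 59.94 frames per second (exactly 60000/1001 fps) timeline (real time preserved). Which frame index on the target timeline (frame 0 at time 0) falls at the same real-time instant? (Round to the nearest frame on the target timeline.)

frame 62147

Source frame index: (0×3600 + 17×60 + 16) × 50 + 41 = 51841.
Real time: 51841 / (50) = 51841/50 s.
Target frame: (51841/50) × (60000/1001) = 62209200/1001 ≈ 62147.053 → 62147.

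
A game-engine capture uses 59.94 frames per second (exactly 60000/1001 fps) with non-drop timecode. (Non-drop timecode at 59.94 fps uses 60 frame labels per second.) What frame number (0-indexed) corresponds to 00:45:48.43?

frame 164923

Total seconds to the label: (0 × 3600 + 45 × 60 + 48) = 2748.
Frame index = 2748 × 60 + 43 = 164923.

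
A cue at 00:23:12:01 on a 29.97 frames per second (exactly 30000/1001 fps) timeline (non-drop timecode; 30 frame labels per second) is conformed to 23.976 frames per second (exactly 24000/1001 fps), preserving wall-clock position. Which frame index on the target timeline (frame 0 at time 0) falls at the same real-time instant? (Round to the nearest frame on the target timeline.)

Source frame index: (0×3600 + 23×60 + 12) × 30 + 1 = 41761.
Real time: 41761 / (30000/1001) = 41802761/30000 s.
Target frame: (41802761/30000) × (24000/1001) = 167044/5 ≈ 33408.800 → 33409.

frame 33409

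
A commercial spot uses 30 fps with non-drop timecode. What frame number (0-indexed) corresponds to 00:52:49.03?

frame 95073

Total seconds to the label: (0 × 3600 + 52 × 60 + 49) = 3169.
Frame index = 3169 × 30 + 3 = 95073.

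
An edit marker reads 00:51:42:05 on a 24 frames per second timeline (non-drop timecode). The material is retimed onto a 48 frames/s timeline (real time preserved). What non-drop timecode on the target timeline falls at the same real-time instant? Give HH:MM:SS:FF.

Source frame index: (0×3600 + 51×60 + 42) × 24 + 5 = 74453.
Real time: 74453 / (24) = 74453/24 s.
Target frame: (74453/24) × (48) = 148906.
At 48 labels/s: frame 148906 → 00:51:42:10.

00:51:42:10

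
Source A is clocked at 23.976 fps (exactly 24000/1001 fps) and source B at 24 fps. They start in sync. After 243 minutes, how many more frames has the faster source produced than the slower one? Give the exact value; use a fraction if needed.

243 min = 14580 s.
A emits 24000/1001 × 14580 = 349920000/1001 frames; B emits 24 × 14580 = 349920.
Difference = 349920/1001 frames (≈ 349.5704); B is ahead of A.

349920/1001 frames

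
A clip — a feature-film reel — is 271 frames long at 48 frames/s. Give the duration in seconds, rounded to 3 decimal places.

5.646 seconds

Running time = 271 × 1/48 = 271/48 s ≈ 5.646 s.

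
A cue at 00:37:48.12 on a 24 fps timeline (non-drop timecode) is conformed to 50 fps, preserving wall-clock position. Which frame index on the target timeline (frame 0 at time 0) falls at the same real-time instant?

Source frame index: (0×3600 + 37×60 + 48) × 24 + 12 = 54444.
Real time: 54444 / (24) = 4537/2 s.
Target frame: (4537/2) × (50) = 113425.

frame 113425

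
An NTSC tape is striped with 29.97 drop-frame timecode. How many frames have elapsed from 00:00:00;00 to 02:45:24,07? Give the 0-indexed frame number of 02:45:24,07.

297429

As if non-drop at 30 labels/s: (2 × 3600 + 45 × 60 + 24) × 30 + 7 = 297727.
Minute boundaries passed: 165; those not divisible by 10: 165 − 16 = 149; dropped labels = 2 × 149 = 298.
Actual frame index = 297727 − 298 = 297429.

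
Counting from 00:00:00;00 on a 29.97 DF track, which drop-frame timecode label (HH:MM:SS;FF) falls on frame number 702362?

06:30:35;14

Ten DF minutes hold 17982 frames, so frame 702362 lies in block 39 (frames 701298–719279) with 1064 frames into that block.
The block's first minute is 1800 frames and the rest 1798 each; 1064 frames reaches minute 0, so 39 × 18 + 0 × 2 = 702 labels have been skipped so far.
Adding those back, label number 702362 + 702 = 703064 at 30 labels/s is 23435 s + 14 f = 6 h 30 min 35 s frame 14, i.e. 06:30:35;14.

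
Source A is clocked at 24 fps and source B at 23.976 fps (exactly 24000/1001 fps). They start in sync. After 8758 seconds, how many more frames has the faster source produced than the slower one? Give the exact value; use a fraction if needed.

210192/1001 frames

A emits 24 × 8758 = 210192 frames; B emits 24000/1001 × 8758 = 210192000/1001.
Difference = 210192/1001 frames (≈ 209.9820); B is behind A.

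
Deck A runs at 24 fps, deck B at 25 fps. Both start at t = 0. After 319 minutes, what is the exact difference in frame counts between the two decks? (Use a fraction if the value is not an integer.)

319 min = 19140 s.
A emits 24 × 19140 = 459360 frames; B emits 25 × 19140 = 478500.
Difference = 19140 frames; B is ahead of A.

19140 frames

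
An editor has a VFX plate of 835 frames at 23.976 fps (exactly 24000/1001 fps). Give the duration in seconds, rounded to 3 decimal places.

34.826 seconds

Running time = 835 × 1001/24000 = 167167/4800 s ≈ 34.826 s.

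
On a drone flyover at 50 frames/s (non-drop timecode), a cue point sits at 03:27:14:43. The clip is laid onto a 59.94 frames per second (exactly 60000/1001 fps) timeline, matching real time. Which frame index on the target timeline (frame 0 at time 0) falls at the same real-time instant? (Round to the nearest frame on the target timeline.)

frame 745346

Source frame index: (3×3600 + 27×60 + 14) × 50 + 43 = 621743.
Real time: 621743 / (50) = 621743/50 s.
Target frame: (621743/50) × (60000/1001) = 746091600/1001 ≈ 745346.254 → 745346.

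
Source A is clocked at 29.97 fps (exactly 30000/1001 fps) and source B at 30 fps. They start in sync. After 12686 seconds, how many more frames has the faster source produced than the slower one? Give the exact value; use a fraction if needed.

A emits 30000/1001 × 12686 = 380580000/1001 frames; B emits 30 × 12686 = 380580.
Difference = 380580/1001 frames (≈ 380.1998); B is ahead of A.

380580/1001 frames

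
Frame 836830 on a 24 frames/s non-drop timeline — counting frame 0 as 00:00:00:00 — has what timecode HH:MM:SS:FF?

09:41:07:22

836830 ÷ 24 = 34867 full seconds, remainder 22 frames.
34867 s = 9 h 41 min 7 s.
Timecode: 09:41:07:22.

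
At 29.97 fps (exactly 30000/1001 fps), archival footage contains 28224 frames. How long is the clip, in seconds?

Running time = 28224 / (30000/1001) = 941.7408 s.

941.7408 seconds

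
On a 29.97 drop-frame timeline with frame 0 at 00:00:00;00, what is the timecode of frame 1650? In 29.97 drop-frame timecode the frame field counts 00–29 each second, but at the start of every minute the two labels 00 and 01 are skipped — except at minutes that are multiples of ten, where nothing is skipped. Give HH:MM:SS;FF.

Each 10-minute DF block holds 10 × 60 × 30 − 9 × 2 = 17982 frames. 1650 ÷ 17982 → 0 full blocks, remainder 1650.
Within the partial block the first minute is 1800 frames and each further minute 1798, so 0 further minute boundaries passed. Total skipped labels = 18 × 0 + 2 × 0 = 0.
Non-drop label index = 1650 + 0 = 1650; at 30 labels/s that is 00:00:55:00, i.e. DF 00:00:55;00.

00:00:55;00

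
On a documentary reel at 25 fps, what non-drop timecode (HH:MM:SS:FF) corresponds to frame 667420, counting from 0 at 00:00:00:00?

07:24:56:20

667420 ÷ 25 = 26696 full seconds, remainder 20 frames.
26696 s = 7 h 24 min 56 s.
Timecode: 07:24:56:20.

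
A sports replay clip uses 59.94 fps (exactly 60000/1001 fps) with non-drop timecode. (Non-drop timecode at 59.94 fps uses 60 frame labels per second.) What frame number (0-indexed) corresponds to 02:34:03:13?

Total seconds to the label: (2 × 3600 + 34 × 60 + 3) = 9243.
Frame index = 9243 × 60 + 13 = 554593.

554593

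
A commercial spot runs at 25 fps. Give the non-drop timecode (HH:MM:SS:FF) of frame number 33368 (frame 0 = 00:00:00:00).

33368 ÷ 25 = 1334 full seconds, remainder 18 frames.
1334 s = 0 h 22 min 14 s.
Timecode: 00:22:14:18.

00:22:14:18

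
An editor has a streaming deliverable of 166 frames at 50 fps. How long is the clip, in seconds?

Running time = 166 / (50) = 3.32 s.

3.32 seconds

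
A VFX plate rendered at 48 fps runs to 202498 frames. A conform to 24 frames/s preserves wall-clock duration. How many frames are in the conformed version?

Target frames = source frames × (target rate / source rate) = 202498 × (24)/(48) = 202498 × 1/2 = 101249.

101249 frames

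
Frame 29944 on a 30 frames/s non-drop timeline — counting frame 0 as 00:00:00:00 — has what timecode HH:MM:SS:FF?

00:16:38:04

29944 ÷ 30 = 998 full seconds, remainder 4 frames.
998 s = 0 h 16 min 38 s.
Timecode: 00:16:38:04.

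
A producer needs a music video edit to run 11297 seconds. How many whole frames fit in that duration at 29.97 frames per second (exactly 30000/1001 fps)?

338571 frames

Frames = 11297 × 30000/1001 = 2370000/7 ≈ 338571.4286.
Complete frames: 338571.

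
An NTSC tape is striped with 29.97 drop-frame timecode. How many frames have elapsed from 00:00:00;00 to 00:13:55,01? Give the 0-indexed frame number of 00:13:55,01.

25027

Complete 10-minute blocks: 1, each 17982 frames → 17982.
Remaining 3 whole minutes in the current block: 1800 + 2 × 1798 = 5396 frames.
Within the current minute: 55 × 30 + 1 − 2 = 1649 (labels ;00/;01 skipped at this minute). Total = 17982 + 5396 + 1649 = 25027.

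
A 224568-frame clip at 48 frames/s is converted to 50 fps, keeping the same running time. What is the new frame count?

233925 frames

Target frames = source frames × (target rate / source rate) = 224568 × (50)/(48) = 224568 × 25/24 = 233925.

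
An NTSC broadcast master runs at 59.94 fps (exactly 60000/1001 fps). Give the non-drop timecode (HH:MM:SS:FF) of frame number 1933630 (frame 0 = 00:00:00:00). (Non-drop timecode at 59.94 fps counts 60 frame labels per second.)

1933630 ÷ 60 = 32227 full seconds, remainder 10 frames.
32227 s = 8 h 57 min 7 s.
Timecode: 08:57:07:10.

08:57:07:10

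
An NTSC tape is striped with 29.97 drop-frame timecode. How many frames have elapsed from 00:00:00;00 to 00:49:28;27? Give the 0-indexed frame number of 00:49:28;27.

Complete 10-minute blocks: 4, each 17982 frames → 71928.
Remaining 9 whole minutes in the current block: 1800 + 8 × 1798 = 16184 frames.
Within the current minute: 28 × 30 + 27 − 2 = 865 (labels ;00/;01 skipped at this minute). Total = 71928 + 16184 + 865 = 88977.

88977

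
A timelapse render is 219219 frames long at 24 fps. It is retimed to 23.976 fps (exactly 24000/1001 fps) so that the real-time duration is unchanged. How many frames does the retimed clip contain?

219000 frames

Target frames = source frames × (target rate / source rate) = 219219 × (24000/1001)/(24) = 219219 × 1000/1001 = 219000.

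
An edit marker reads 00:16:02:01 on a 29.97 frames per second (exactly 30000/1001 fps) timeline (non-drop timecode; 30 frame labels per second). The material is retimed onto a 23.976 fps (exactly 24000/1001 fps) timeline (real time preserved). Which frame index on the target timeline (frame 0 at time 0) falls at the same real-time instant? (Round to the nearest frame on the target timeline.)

Source frame index: (0×3600 + 16×60 + 2) × 30 + 1 = 28861.
Real time: 28861 / (30000/1001) = 28889861/30000 s.
Target frame: (28889861/30000) × (24000/1001) = 115444/5 ≈ 23088.800 → 23089.

frame 23089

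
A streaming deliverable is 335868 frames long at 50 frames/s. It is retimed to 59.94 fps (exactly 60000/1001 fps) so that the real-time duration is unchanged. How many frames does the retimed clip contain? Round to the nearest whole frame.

402639 frames

Frames at target rate = 335868 × (60000/1001) / (50) = 31003200/77 ≈ 402638.961.
Nearest whole frame: 402639.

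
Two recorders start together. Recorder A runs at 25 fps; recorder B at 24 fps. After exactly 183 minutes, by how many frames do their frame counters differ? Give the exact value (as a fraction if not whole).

183 min = 10980 s.
A emits 25 × 10980 = 274500 frames; B emits 24 × 10980 = 263520.
Difference = 10980 frames; B is behind A.

10980 frames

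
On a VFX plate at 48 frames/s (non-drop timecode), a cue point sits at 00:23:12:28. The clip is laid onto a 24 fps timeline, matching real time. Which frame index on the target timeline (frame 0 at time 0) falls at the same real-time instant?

Source frame index: (0×3600 + 23×60 + 12) × 48 + 28 = 66844.
Real time: 66844 / (48) = 16711/12 s.
Target frame: (16711/12) × (24) = 33422.

frame 33422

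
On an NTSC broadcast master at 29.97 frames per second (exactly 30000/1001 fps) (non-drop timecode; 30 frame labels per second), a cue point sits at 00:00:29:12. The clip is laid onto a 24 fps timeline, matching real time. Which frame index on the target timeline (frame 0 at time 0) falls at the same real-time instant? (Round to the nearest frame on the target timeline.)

Source frame index: (0×3600 + 0×60 + 29) × 30 + 12 = 882.
Real time: 882 / (30000/1001) = 147147/5000 s.
Target frame: (147147/5000) × (24) = 441441/625 ≈ 706.306 → 706.

frame 706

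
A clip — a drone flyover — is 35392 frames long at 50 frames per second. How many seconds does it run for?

Running time = 35392 / (50) = 707.84 s.

707.84 seconds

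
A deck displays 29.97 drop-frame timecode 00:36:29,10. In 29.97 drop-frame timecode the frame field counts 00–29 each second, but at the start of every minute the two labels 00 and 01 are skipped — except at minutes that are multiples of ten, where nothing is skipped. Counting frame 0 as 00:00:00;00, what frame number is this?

65614

Complete 10-minute blocks: 3, each 17982 frames → 53946.
Remaining 6 whole minutes in the current block: 1800 + 5 × 1798 = 10790 frames.
Within the current minute: 29 × 30 + 10 − 2 = 878 (labels ;00/;01 skipped at this minute). Total = 53946 + 10790 + 878 = 65614.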